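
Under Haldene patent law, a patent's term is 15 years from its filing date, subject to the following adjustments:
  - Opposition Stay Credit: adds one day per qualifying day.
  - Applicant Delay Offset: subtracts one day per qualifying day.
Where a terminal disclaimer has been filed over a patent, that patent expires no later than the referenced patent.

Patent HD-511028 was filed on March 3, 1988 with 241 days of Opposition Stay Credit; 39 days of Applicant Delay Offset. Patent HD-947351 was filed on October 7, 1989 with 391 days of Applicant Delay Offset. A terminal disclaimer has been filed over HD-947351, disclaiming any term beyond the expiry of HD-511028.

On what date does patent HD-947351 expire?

2003-09-12

Natural term of HD-947351:
  Base: filing + 15 years → 7 October 2004.
  Applicant Delay Offset: −391 days → 12 September 2003.
Expiry of referenced patent HD-511028:
  Base: filing + 15 years → 3 March 2003.
  Opposition Stay Credit: +241 days → 30 October 2003.
  Applicant Delay Offset: −39 days → 21 September 2003.
Terminal disclaimer: HD-947351 expires on the earlier of 12 September 2003 and 21 September 2003.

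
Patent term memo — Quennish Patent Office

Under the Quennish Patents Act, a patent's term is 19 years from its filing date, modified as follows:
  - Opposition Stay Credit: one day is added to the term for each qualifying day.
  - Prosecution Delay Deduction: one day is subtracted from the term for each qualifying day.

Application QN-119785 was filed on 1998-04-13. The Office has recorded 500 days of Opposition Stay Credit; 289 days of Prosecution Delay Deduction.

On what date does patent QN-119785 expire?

Base term: filing date + 19 years → 13 April 2017.
Opposition Stay Credit: +500 days → 26 August 2018.
Prosecution Delay Deduction: −289 days → 10 November 2017.

November 10, 2017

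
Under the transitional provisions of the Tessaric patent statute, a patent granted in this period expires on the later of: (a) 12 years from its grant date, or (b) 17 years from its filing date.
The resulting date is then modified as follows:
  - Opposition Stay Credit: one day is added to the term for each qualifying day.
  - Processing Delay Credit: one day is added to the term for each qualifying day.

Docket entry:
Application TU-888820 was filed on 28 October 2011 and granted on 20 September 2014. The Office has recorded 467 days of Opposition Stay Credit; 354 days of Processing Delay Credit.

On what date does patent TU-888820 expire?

2031-01-27

(a) grant + 12 years → 20 September 2026.
(b) filing + 17 years → 28 October 2028.
Later of the two: 28 October 2028.
Opposition Stay Credit: +467 days → 7 February 2030.
Processing Delay Credit: +354 days → 27 January 2031.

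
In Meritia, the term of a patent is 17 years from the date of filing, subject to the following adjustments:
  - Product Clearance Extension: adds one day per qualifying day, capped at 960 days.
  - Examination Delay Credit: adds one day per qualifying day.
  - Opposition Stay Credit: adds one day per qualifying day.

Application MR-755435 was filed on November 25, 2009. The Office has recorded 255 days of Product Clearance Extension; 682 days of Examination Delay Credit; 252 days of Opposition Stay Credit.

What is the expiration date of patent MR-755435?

2030-02-26

Base term: filing date + 17 years → 25 November 2026.
Product Clearance Extension: 255 days (within the 960-day cap) → +255 days → 7 August 2027.
Examination Delay Credit: +682 days → 19 June 2029.
Opposition Stay Credit: +252 days → 26 February 2030.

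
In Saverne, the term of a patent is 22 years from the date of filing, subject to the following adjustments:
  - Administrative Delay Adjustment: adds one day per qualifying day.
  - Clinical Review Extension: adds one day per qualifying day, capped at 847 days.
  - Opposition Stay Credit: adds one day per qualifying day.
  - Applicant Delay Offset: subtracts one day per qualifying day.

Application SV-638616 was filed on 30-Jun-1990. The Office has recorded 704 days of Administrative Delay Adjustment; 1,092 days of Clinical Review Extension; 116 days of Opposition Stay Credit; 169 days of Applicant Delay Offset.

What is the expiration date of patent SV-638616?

2016-08-06

Base term: filing date + 22 years → 30 June 2012.
Administrative Delay Adjustment: +704 days → 4 June 2014.
Clinical Review Extension: 1092 days claimed exceeds the 847-day cap, so +847 days → 28 September 2016.
Opposition Stay Credit: +116 days → 22 January 2017.
Applicant Delay Offset: −169 days → 6 August 2016.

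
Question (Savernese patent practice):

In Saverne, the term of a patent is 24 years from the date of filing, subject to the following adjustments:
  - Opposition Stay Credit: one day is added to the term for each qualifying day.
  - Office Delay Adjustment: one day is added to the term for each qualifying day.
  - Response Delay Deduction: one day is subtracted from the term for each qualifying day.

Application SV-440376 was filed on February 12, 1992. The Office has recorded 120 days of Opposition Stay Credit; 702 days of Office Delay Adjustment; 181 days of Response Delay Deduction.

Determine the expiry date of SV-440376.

November 14, 2017

Base term: filing date + 24 years → 12 February 2016.
Opposition Stay Credit: +120 days → 11 June 2016.
Office Delay Adjustment: +702 days → 14 May 2018.
Response Delay Deduction: −181 days → 14 November 2017.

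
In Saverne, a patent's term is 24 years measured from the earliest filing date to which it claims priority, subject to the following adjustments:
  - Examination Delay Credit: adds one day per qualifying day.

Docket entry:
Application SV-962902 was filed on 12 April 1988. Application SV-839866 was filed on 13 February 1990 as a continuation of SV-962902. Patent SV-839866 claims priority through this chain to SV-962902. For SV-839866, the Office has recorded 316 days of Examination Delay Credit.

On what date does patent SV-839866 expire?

2013-02-22

Earliest priority filing: 12 April 1988.
Base term: 12 April 1988 + 24 years → 12 April 2012.
Examination Delay Credit: +316 days → 22 February 2013.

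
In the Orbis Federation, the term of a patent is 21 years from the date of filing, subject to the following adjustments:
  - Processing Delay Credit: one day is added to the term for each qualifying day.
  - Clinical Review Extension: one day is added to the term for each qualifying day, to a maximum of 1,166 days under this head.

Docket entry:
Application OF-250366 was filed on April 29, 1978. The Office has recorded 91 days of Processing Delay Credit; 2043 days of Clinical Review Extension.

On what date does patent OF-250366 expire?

October 7, 2002

Base term: filing date + 21 years → 29 April 1999.
Processing Delay Credit: +91 days → 29 July 1999.
Clinical Review Extension: 2043 days claimed exceeds the 1166-day cap, so +1166 days → 7 October 2002.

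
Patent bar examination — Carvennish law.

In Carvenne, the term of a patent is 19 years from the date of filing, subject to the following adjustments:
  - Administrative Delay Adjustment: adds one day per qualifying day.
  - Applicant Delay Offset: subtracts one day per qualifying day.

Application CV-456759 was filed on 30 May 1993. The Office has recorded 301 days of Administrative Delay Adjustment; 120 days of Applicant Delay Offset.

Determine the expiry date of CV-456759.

Base term: filing date + 19 years → 30 May 2012.
Administrative Delay Adjustment: +301 days → 27 March 2013.
Applicant Delay Offset: −120 days → 27 November 2012.

2012-11-27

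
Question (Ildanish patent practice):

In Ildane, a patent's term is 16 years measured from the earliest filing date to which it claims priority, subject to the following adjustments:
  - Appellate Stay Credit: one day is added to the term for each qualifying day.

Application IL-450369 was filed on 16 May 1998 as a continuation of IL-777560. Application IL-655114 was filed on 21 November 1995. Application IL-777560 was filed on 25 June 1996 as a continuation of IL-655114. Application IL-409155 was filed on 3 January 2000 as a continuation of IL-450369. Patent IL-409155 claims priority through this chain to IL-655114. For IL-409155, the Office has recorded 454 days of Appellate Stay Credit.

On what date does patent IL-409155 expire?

Earliest priority filing: 21 November 1995.
Base term: 21 November 1995 + 16 years → 21 November 2011.
Appellate Stay Credit: +454 days → 17 February 2013.

February 17, 2013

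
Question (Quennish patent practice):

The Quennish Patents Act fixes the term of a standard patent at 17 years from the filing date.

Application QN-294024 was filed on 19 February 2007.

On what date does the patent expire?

Filing date + 17 years → 19 February 2024.

2024-02-19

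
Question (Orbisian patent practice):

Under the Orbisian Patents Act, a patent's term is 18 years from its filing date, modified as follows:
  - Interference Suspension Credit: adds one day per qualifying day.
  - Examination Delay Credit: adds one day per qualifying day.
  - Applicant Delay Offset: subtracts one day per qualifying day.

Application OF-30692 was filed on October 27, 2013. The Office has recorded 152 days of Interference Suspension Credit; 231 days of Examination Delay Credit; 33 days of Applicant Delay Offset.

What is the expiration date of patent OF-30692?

Base term: filing date + 18 years → 27 October 2031.
Interference Suspension Credit: +152 days → 27 March 2032.
Examination Delay Credit: +231 days → 13 November 2032.
Applicant Delay Offset: −33 days → 11 October 2032.

October 11, 2032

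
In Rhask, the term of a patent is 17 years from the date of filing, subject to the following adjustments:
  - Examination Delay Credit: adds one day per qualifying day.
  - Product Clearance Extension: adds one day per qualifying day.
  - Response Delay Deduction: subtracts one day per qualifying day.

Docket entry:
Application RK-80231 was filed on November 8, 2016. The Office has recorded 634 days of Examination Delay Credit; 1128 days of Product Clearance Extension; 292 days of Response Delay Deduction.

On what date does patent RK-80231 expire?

November 17, 2037

Base term: filing date + 17 years → 8 November 2033.
Examination Delay Credit: +634 days → 4 August 2035.
Product Clearance Extension: +1128 days → 5 September 2038.
Response Delay Deduction: −292 days → 17 November 2037.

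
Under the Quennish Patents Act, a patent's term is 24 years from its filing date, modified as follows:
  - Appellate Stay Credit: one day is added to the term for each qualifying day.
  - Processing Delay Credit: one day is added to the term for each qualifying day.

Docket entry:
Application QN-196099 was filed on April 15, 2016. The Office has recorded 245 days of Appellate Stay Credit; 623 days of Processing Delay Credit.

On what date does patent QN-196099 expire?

Base term: filing date + 24 years → 15 April 2040.
Appellate Stay Credit: +245 days → 16 December 2040.
Processing Delay Credit: +623 days → 31 August 2042.

August 31, 2042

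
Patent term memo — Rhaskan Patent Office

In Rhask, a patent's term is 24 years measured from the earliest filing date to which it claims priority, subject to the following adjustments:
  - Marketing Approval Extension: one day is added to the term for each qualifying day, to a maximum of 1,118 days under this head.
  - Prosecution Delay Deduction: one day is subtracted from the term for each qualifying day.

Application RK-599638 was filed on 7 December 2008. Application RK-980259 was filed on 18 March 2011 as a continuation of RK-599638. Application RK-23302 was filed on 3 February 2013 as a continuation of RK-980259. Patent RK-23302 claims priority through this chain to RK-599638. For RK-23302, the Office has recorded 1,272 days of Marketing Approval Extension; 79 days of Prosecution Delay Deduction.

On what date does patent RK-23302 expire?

October 12, 2035

Earliest priority filing: 7 December 2008.
Base term: 7 December 2008 + 24 years → 7 December 2032.
Marketing Approval Extension: 1272 days claimed exceeds the 1118-day cap, so +1118 days → 30 December 2035.
Prosecution Delay Deduction: −79 days → 12 October 2035.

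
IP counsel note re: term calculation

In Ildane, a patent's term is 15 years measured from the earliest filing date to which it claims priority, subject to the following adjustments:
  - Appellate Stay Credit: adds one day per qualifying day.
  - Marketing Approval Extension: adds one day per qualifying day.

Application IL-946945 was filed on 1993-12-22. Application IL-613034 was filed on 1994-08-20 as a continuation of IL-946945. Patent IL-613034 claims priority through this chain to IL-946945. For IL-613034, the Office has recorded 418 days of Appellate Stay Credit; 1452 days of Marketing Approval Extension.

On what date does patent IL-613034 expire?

2014-02-04

Earliest priority filing: 22 December 1993.
Base term: 22 December 1993 + 15 years → 22 December 2008.
Appellate Stay Credit: +418 days → 13 February 2010.
Marketing Approval Extension: +1452 days → 4 February 2014.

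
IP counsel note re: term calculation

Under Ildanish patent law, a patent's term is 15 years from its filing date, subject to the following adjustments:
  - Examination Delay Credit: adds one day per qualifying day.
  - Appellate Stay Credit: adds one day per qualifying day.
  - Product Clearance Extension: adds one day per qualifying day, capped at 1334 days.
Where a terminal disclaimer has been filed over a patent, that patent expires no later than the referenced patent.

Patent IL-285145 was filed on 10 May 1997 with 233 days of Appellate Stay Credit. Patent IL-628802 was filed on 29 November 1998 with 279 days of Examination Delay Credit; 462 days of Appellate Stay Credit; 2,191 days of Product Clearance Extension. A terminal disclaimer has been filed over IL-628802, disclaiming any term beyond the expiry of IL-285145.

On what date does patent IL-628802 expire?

Natural term of IL-628802:
  Base: filing + 15 years → 29 November 2013.
  Examination Delay Credit: +279 days → 4 September 2014.
  Appellate Stay Credit: +462 days → 10 December 2015.
  Product Clearance Extension: 2191 days claimed exceeds the 1334-day cap, so +1334 days → 5 August 2019.
Expiry of referenced patent IL-285145:
  Base: filing + 15 years → 10 May 2012.
  Appellate Stay Credit: +233 days → 29 December 2012.
Terminal disclaimer: IL-628802 expires on the earlier of 5 August 2019 and 29 December 2012.

December 29, 2012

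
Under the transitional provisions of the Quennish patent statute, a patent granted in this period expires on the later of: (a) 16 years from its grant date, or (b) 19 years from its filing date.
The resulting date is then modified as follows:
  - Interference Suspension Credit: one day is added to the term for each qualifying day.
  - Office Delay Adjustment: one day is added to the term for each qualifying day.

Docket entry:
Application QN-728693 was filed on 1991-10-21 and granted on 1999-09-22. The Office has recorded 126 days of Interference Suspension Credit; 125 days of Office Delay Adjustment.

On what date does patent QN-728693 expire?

2016-05-30

(a) grant + 16 years → 22 September 2015.
(b) filing + 19 years → 21 October 2010.
Later of the two: 22 September 2015.
Interference Suspension Credit: +126 days → 26 January 2016.
Office Delay Adjustment: +125 days → 30 May 2016.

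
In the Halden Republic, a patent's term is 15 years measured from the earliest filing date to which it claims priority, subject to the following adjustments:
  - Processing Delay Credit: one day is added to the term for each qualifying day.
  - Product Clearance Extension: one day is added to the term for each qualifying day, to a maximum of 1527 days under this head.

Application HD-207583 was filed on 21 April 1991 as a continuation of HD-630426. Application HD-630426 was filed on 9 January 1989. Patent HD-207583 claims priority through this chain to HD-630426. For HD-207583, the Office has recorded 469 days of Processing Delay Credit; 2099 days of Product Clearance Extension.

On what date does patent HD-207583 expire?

Earliest priority filing: 9 January 1989.
Base term: 9 January 1989 + 15 years → 9 January 2004.
Processing Delay Credit: +469 days → 22 April 2005.
Product Clearance Extension: 2099 days claimed exceeds the 1527-day cap, so +1527 days → 27 June 2009.

June 27, 2009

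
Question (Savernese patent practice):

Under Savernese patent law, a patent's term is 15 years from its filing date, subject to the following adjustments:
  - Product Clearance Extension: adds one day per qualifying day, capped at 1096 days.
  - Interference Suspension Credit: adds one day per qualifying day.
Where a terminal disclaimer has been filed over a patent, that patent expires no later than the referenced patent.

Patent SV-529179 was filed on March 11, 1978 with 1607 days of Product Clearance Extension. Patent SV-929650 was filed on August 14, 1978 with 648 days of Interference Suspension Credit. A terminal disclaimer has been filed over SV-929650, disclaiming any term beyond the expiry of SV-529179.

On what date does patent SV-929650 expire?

1995-05-24

Natural term of SV-929650:
  Base: filing + 15 years → 14 August 1993.
  Interference Suspension Credit: +648 days → 24 May 1995.
Expiry of referenced patent SV-529179:
  Base: filing + 15 years → 11 March 1993.
  Product Clearance Extension: 1607 days claimed exceeds the 1096-day cap, so +1096 days → 11 March 1996.
Terminal disclaimer: SV-929650 expires on the earlier of 24 May 1995 and 11 March 1996.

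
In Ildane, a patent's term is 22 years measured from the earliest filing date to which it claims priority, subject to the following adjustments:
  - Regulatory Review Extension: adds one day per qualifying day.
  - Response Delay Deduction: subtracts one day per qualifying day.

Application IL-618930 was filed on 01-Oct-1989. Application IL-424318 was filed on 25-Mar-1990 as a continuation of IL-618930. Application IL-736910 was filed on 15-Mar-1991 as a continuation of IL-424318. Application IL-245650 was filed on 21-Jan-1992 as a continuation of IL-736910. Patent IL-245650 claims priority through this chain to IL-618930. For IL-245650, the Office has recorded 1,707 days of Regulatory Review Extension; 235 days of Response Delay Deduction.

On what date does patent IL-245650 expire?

2015-10-12

Earliest priority filing: 1 October 1989.
Base term: 1 October 1989 + 22 years → 1 October 2011.
Regulatory Review Extension: +1707 days → 3 June 2016.
Response Delay Deduction: −235 days → 12 October 2015.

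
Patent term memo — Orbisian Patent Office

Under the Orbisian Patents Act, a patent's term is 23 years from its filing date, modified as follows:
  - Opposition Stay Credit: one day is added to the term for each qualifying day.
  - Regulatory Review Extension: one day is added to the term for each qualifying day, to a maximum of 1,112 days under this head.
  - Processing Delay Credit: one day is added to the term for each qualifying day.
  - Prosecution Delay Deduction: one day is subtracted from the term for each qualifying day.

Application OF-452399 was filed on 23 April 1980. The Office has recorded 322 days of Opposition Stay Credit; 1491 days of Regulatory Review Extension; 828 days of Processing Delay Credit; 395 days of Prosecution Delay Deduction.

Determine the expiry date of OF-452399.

2008-06-02

Base term: filing date + 23 years → 23 April 2003.
Opposition Stay Credit: +322 days → 10 March 2004.
Regulatory Review Extension: 1491 days claimed exceeds the 1112-day cap, so +1112 days → 27 March 2007.
Processing Delay Credit: +828 days → 2 July 2009.
Prosecution Delay Deduction: −395 days → 2 June 2008.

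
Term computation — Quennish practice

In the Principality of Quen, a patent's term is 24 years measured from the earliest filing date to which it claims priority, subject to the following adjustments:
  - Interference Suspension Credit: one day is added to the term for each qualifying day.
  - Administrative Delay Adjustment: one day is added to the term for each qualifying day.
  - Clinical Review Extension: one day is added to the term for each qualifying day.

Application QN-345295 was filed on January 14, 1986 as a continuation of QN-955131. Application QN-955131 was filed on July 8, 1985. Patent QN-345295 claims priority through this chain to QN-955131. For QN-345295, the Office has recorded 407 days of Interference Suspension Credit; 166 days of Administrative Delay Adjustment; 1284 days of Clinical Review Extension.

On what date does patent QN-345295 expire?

August 8, 2014

Earliest priority filing: 8 July 1985.
Base term: 8 July 1985 + 24 years → 8 July 2009.
Interference Suspension Credit: +407 days → 19 August 2010.
Administrative Delay Adjustment: +166 days → 1 February 2011.
Clinical Review Extension: +1284 days → 8 August 2014.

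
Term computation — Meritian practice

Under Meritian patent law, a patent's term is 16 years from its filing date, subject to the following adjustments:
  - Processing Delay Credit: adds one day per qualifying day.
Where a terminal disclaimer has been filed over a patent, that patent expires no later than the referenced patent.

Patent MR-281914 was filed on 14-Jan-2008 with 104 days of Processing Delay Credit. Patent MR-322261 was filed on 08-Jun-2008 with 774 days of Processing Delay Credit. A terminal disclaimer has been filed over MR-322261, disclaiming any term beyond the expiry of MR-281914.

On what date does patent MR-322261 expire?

April 27, 2024

Natural term of MR-322261:
  Base: filing + 16 years → 8 June 2024.
  Processing Delay Credit: +774 days → 22 July 2026.
Expiry of referenced patent MR-281914:
  Base: filing + 16 years → 14 January 2024.
  Processing Delay Credit: +104 days → 27 April 2024.
Terminal disclaimer: MR-322261 expires on the earlier of 22 July 2026 and 27 April 2024.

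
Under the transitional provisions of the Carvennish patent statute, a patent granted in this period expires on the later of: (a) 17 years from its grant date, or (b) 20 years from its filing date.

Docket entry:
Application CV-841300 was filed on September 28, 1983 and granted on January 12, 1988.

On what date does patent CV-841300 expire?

(a) grant + 17 years → 12 January 2005.
(b) filing + 20 years → 28 September 2003.
Later of the two: 12 January 2005.

January 12, 2005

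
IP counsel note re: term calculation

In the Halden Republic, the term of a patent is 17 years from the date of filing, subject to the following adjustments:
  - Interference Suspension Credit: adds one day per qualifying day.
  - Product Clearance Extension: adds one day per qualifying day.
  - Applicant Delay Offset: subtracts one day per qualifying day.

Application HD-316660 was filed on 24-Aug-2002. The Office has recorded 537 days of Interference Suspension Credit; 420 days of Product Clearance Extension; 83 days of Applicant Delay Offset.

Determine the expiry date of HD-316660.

2022-01-14

Base term: filing date + 17 years → 24 August 2019.
Interference Suspension Credit: +537 days → 11 February 2021.
Product Clearance Extension: +420 days → 7 April 2022.
Applicant Delay Offset: −83 days → 14 January 2022.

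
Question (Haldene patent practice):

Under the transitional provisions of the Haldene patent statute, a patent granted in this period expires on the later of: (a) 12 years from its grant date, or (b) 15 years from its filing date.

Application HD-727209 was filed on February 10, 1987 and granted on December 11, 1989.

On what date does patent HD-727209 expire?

(a) grant + 12 years → 11 December 2001.
(b) filing + 15 years → 10 February 2002.
Later of the two: 10 February 2002.

2002-02-10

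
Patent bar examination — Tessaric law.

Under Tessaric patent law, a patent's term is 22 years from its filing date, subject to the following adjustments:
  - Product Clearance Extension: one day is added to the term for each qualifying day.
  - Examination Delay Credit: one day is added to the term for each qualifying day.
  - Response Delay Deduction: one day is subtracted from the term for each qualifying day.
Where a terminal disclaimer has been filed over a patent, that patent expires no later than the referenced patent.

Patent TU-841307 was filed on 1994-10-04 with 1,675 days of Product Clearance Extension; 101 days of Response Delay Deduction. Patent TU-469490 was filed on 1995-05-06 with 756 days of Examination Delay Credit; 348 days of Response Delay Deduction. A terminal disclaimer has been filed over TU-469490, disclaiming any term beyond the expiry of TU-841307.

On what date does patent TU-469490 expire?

June 18, 2018

Natural term of TU-469490:
  Base: filing + 22 years → 6 May 2017.
  Examination Delay Credit: +756 days → 1 June 2019.
  Response Delay Deduction: −348 days → 18 June 2018.
Expiry of referenced patent TU-841307:
  Base: filing + 22 years → 4 October 2016.
  Product Clearance Extension: +1675 days → 6 May 2021.
  Response Delay Deduction: −101 days → 25 January 2021.
Terminal disclaimer: TU-469490 expires on the earlier of 18 June 2018 and 25 January 2021.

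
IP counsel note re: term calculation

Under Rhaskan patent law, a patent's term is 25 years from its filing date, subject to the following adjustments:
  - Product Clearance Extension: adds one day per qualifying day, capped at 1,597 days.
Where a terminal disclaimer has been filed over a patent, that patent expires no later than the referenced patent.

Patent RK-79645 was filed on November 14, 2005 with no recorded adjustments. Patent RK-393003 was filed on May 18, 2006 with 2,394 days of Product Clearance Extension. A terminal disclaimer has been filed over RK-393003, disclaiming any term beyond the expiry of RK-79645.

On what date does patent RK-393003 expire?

2030-11-14

Natural term of RK-393003:
  Base: filing + 25 years → 18 May 2031.
  Product Clearance Extension: 2394 days claimed exceeds the 1597-day cap, so +1597 days → 1 October 2035.
Expiry of referenced patent RK-79645:
  Base: filing + 25 years → 14 November 2030.
Terminal disclaimer: RK-393003 expires on the earlier of 1 October 2035 and 14 November 2030.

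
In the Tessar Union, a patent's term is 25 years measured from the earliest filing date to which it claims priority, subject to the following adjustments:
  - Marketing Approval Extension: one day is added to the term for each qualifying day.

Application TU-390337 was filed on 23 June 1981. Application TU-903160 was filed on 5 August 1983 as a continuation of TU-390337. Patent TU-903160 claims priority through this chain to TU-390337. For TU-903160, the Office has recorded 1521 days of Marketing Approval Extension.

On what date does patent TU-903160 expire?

2010-08-22

Earliest priority filing: 23 June 1981.
Base term: 23 June 1981 + 25 years → 23 June 2006.
Marketing Approval Extension: +1521 days → 22 August 2010.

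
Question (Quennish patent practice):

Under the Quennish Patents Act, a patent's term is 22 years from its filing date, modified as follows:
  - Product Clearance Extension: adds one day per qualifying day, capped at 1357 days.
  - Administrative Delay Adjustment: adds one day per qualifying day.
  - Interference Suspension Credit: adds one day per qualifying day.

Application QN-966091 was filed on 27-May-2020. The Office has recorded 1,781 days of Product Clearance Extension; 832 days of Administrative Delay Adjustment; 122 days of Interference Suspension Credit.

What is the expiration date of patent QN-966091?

Base term: filing date + 22 years → 27 May 2042.
Product Clearance Extension: 1781 days claimed exceeds the 1357-day cap, so +1357 days → 12 February 2046.
Administrative Delay Adjustment: +832 days → 24 May 2048.
Interference Suspension Credit: +122 days → 23 September 2048.

September 23, 2048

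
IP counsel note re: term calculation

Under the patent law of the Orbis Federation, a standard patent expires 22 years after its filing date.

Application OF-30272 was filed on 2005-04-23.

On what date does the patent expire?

April 23, 2027

Filing date + 22 years → 23 April 2027.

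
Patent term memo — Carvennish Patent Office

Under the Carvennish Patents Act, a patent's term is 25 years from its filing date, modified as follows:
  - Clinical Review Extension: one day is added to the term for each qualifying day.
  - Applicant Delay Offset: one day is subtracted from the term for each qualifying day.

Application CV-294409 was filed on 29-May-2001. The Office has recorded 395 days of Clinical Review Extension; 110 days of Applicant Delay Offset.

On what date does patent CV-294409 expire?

Base term: filing date + 25 years → 29 May 2026.
Clinical Review Extension: +395 days → 28 June 2027.
Applicant Delay Offset: −110 days → 10 March 2027.

2027-03-10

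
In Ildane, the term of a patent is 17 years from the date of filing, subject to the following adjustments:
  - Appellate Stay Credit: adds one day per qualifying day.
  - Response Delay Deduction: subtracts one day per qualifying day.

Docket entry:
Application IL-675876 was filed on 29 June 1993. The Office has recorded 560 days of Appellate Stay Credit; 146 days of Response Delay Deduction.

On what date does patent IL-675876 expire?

2011-08-17

Base term: filing date + 17 years → 29 June 2010.
Appellate Stay Credit: +560 days → 10 January 2012.
Response Delay Deduction: −146 days → 17 August 2011.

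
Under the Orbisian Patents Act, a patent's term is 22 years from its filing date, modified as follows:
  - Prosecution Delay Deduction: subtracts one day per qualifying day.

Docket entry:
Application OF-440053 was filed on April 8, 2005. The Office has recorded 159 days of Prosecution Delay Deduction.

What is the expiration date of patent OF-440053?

October 31, 2026

Base term: filing date + 22 years → 8 April 2027.
Prosecution Delay Deduction: −159 days → 31 October 2026.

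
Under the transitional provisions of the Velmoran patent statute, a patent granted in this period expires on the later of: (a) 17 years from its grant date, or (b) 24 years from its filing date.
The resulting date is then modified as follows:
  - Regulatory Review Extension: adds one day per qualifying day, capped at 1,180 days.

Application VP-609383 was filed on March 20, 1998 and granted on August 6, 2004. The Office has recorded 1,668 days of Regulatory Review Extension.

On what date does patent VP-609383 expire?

(a) grant + 17 years → 6 August 2021.
(b) filing + 24 years → 20 March 2022.
Later of the two: 20 March 2022.
Regulatory Review Extension: 1668 days claimed exceeds the 1180-day cap, so +1180 days → 12 June 2025.

2025-06-12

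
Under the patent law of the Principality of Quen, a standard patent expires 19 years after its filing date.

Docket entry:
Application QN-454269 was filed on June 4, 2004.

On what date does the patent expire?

Filing date + 19 years → 4 June 2023.

2023-06-04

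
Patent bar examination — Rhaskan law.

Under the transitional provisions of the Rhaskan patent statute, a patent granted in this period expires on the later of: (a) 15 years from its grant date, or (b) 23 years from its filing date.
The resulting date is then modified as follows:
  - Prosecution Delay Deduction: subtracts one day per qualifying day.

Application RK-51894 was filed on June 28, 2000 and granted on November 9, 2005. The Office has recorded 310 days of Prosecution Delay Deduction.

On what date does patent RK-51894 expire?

(a) grant + 15 years → 9 November 2020.
(b) filing + 23 years → 28 June 2023.
Later of the two: 28 June 2023.
Prosecution Delay Deduction: −310 days → 22 August 2022.

2022-08-22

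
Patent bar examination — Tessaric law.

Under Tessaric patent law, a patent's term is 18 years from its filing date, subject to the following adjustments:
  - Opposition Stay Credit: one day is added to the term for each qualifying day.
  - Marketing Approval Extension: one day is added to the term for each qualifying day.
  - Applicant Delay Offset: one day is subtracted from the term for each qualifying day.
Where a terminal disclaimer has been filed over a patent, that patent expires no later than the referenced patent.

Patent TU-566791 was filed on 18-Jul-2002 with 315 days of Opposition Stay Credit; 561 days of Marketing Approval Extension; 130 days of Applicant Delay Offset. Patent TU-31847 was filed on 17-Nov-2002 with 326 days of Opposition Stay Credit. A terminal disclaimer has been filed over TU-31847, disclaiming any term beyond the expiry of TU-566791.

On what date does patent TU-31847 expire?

2021-10-09

Natural term of TU-31847:
  Base: filing + 18 years → 17 November 2020.
  Opposition Stay Credit: +326 days → 9 October 2021.
Expiry of referenced patent TU-566791:
  Base: filing + 18 years → 18 July 2020.
  Opposition Stay Credit: +315 days → 29 May 2021.
  Marketing Approval Extension: +561 days → 11 December 2022.
  Applicant Delay Offset: −130 days → 3 August 2022.
Terminal disclaimer: TU-31847 expires on the earlier of 9 October 2021 and 3 August 2022.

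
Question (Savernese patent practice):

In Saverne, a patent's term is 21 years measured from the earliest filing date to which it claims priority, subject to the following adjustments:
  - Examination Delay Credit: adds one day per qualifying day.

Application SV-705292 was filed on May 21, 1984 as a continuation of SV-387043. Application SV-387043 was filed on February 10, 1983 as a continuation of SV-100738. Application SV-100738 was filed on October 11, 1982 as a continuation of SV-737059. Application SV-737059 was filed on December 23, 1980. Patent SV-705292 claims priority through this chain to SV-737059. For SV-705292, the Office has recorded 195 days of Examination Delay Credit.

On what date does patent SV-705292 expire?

2002-07-06

Earliest priority filing: 23 December 1980.
Base term: 23 December 1980 + 21 years → 23 December 2001.
Examination Delay Credit: +195 days → 6 July 2002.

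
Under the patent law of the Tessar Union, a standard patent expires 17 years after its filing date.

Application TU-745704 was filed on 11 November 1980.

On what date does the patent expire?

November 11, 1997

Filing date + 17 years → 11 November 1997.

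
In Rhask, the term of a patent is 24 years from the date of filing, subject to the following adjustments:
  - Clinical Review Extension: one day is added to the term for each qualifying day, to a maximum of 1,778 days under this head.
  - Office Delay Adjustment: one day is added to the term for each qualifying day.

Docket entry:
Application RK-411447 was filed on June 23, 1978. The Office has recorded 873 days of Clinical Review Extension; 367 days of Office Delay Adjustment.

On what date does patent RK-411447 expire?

2005-11-14

Base term: filing date + 24 years → 23 June 2002.
Clinical Review Extension: 873 days (within the 1778-day cap) → +873 days → 12 November 2004.
Office Delay Adjustment: +367 days → 14 November 2005.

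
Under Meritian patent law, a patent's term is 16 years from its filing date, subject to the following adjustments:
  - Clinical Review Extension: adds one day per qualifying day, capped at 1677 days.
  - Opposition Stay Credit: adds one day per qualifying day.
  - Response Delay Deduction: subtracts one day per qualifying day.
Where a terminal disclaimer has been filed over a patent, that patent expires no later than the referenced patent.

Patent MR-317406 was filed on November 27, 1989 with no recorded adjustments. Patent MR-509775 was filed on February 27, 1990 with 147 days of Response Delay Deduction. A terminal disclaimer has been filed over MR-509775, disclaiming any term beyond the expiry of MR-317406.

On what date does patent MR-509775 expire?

Natural term of MR-509775:
  Base: filing + 16 years → 27 February 2006.
  Response Delay Deduction: −147 days → 3 October 2005.
Expiry of referenced patent MR-317406:
  Base: filing + 16 years → 27 November 2005.
Terminal disclaimer: MR-509775 expires on the earlier of 3 October 2005 and 27 November 2005.

2005-10-03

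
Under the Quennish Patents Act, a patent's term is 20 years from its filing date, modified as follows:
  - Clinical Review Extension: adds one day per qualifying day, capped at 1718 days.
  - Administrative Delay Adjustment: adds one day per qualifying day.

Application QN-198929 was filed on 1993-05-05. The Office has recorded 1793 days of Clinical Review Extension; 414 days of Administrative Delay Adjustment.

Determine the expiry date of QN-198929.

Base term: filing date + 20 years → 5 May 2013.
Clinical Review Extension: 1793 days claimed exceeds the 1718-day cap, so +1718 days → 17 January 2018.
Administrative Delay Adjustment: +414 days → 7 March 2019.

2019-03-07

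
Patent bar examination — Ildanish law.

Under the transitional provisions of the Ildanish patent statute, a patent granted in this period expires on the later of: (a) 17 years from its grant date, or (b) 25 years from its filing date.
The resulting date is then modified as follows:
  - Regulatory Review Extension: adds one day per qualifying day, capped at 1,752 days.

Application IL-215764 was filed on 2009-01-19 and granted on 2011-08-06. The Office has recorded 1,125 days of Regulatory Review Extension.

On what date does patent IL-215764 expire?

(a) grant + 17 years → 6 August 2028.
(b) filing + 25 years → 19 January 2034.
Later of the two: 19 January 2034.
Regulatory Review Extension: 1125 days (within the 1752-day cap) → +1125 days → 17 February 2037.

2037-02-17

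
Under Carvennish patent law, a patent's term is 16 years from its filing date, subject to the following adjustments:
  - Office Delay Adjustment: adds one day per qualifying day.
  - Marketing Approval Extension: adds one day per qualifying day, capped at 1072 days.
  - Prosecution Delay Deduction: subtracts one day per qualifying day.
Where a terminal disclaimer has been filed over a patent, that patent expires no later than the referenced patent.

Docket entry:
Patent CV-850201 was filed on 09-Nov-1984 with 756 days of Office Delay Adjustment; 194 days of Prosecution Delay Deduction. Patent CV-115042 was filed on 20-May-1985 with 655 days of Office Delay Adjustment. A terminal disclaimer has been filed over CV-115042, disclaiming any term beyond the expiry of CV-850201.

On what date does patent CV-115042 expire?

Natural term of CV-115042:
  Base: filing + 16 years → 20 May 2001.
  Office Delay Adjustment: +655 days → 6 March 2003.
Expiry of referenced patent CV-850201:
  Base: filing + 16 years → 9 November 2000.
  Office Delay Adjustment: +756 days → 5 December 2002.
  Prosecution Delay Deduction: −194 days → 25 May 2002.
Terminal disclaimer: CV-115042 expires on the earlier of 6 March 2003 and 25 May 2002.

May 25, 2002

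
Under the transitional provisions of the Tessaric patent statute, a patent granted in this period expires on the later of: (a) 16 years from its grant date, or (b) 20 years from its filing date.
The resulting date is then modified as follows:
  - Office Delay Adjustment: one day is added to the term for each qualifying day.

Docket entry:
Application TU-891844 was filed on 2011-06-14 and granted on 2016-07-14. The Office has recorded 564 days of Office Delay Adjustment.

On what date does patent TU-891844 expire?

(a) grant + 16 years → 14 July 2032.
(b) filing + 20 years → 14 June 2031.
Later of the two: 14 July 2032.
Office Delay Adjustment: +564 days → 29 January 2034.

2034-01-29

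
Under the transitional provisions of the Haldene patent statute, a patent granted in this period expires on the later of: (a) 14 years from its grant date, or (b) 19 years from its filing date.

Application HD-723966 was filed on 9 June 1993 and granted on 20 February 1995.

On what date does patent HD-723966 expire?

(a) grant + 14 years → 20 February 2009.
(b) filing + 19 years → 9 June 2012.
Later of the two: 9 June 2012.

2012-06-09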